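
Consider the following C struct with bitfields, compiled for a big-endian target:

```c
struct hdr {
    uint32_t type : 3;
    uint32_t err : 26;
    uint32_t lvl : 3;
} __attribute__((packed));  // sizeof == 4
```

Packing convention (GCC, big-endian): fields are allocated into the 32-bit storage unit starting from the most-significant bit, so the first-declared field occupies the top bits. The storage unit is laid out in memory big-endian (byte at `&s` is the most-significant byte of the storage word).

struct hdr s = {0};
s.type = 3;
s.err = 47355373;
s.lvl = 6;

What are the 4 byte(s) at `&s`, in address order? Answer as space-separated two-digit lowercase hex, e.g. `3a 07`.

76 94 af 6e

type:3 = 3 → 0x3 << 29 → word 0x60000000
err:26 = 47355373 → 0x2d295ed << 3 → word 0x7694af68
lvl:3 = 6 → 0x6 << 0 → word 0x7694af6e
word = 0x7694af6e → big-endian bytes:
  [0]=0x76  [1]=0x94  [2]=0xaf  [3]=0x6e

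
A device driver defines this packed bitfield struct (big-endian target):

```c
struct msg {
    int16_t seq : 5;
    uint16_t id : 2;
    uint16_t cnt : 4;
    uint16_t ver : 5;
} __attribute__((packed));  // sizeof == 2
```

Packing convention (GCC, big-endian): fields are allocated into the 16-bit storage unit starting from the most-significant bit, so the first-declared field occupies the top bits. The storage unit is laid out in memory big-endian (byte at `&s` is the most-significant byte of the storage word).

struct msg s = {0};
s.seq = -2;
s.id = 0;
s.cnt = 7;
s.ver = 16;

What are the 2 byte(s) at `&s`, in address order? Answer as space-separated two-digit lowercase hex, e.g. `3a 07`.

f0 f0

seq:5 = -2 → 0x1e << 11 → word 0xf000
id:2 = 0 → 0x0 << 9 → word 0xf000
cnt:4 = 7 → 0x7 << 5 → word 0xf0e0
ver:5 = 16 → 0x10 << 0 → word 0xf0f0
word = 0xf0f0 → big-endian bytes:
  [0]=0xf0  [1]=0xf0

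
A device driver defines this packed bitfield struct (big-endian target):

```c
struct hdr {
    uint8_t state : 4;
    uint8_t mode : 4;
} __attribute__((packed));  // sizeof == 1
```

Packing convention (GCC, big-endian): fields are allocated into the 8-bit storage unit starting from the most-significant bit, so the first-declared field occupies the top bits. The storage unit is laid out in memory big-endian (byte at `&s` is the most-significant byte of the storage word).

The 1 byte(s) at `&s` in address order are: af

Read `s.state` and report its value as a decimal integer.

[0]=0xaf (big-endian) → word 0xaf
state:4 @ bit 4 → (0xaf>>4)&0xf = 0xa  ←
mode:4 @ bit 0 → (0xaf>>0)&0xf = 0xf

10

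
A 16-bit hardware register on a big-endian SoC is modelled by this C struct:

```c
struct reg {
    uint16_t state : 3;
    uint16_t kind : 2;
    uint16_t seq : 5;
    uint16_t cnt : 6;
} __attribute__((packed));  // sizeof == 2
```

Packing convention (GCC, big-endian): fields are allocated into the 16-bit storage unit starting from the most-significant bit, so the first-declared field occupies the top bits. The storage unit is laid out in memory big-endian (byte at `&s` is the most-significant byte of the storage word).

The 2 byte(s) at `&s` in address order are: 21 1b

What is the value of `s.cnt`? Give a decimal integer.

[0]=0x21 [1]=0x1b (big-endian) → word 0x211b
state [13+:3] = (word>>13) & 0x7 = 1
kind [11+:2] = (word>>11) & 0x3 = 0
seq [6+:5] = (word>>6) & 0x1f = 4
cnt [0+:6] = (word>>0) & 0x3f = 27  ←

27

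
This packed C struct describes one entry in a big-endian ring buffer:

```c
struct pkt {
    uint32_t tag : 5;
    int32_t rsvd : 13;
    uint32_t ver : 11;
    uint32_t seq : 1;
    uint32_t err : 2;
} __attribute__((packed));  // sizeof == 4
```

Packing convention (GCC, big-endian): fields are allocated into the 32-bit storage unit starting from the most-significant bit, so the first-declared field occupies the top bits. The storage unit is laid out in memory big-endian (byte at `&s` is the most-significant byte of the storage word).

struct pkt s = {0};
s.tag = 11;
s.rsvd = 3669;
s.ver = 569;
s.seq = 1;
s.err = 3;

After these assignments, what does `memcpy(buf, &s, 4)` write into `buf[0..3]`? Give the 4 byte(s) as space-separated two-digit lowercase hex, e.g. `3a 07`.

[27+:5] tag=11 & 0x1f = 0xb; word=0x58000000
[14+:13] rsvd=3669 & 0x1fff = 0xe55; word=0x5b954000
[3+:11] ver=569 & 0x7ff = 0x239; word=0x5b9551c8
[2+:1] seq=1 & 0x1 = 0x1; word=0x5b9551cc
[0+:2] err=3 & 0x3 = 0x3; word=0x5b9551cf
word = 0x5b9551cf → big-endian bytes:
  [0]=0x5b  [1]=0x95  [2]=0x51  [3]=0xcf

5b 95 51 cf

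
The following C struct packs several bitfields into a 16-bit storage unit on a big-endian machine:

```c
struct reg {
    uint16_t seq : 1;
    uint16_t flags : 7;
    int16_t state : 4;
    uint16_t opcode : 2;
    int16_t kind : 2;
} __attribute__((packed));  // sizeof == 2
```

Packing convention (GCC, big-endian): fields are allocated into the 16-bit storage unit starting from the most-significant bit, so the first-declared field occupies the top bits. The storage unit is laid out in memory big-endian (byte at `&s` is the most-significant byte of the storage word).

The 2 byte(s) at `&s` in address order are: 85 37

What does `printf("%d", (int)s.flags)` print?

5

[0]=0x85 [1]=0x37 (big-endian) → word 0x8537
seq:1 @ bit 15 → (0x8537>>15)&0x1 = 0x1
flags:7 @ bit 8 → (0x8537>>8)&0x7f = 0x5  ←
state:4 @ bit 4 → (0x8537>>4)&0xf = 0x3
opcode:2 @ bit 2 → (0x8537>>2)&0x3 = 0x1
kind:2 @ bit 0 → (0x8537>>0)&0x3 = 0x3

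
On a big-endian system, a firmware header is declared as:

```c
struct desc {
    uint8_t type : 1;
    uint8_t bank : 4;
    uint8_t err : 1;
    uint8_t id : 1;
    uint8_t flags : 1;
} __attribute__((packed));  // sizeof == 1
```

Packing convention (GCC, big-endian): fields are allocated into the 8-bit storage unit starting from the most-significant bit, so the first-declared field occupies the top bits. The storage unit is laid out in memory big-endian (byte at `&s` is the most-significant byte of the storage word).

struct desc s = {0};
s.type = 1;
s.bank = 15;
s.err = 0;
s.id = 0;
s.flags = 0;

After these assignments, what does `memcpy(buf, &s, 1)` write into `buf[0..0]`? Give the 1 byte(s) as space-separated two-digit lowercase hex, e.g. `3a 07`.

type (1b) val=1 bits=0x1 at bit 7: 0x80
bank (4b) val=15 bits=0xf at bit 3: 0xf8
err (1b) val=0 bits=0x0 at bit 2: 0xf8
id (1b) val=0 bits=0x0 at bit 1: 0xf8
flags (1b) val=0 bits=0x0 at bit 0: 0xf8
word = 0xf8 → big-endian bytes:
  [0]=0xf8

f8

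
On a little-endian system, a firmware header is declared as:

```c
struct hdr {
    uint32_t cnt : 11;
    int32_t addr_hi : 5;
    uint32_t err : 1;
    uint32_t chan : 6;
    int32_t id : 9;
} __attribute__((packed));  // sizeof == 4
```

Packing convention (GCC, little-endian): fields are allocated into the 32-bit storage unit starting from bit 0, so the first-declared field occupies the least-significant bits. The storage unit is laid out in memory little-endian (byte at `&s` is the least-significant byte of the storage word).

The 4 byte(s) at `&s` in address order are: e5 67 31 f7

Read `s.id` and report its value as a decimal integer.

-18

[0]=0xe5 [1]=0x67 [2]=0x31 [3]=0xf7 (little-endian) → word 0xf73167e5
cnt [0+:11] = (word>>0) & 0x7ff = 2021
addr_hi [11+:5] = (word>>11) & 0x1f = 12
err [16+:1] = (word>>16) & 0x1 = 1
chan [17+:6] = (word>>17) & 0x3f = 24
id [23+:9] = (word>>23) & 0x1ff = 494  ←
id signed 9b, MSB=1: 494 - 512 = -18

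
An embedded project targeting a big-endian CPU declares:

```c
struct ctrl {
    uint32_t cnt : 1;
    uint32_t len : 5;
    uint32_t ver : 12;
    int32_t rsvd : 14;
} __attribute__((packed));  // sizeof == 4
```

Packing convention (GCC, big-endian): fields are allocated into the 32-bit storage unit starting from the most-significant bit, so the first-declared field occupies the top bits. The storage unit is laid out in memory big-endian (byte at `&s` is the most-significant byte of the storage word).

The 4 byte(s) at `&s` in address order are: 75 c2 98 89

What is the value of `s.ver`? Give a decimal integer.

[0]=0x75 [1]=0xc2 [2]=0x98 [3]=0x89 (big-endian) → word 0x75c29889
cnt:1 @ bit 31 → (0x75c29889>>31)&0x1 = 0x0
len:5 @ bit 26 → (0x75c29889>>26)&0x1f = 0x1d
ver:12 @ bit 14 → (0x75c29889>>14)&0xfff = 0x70a  ←
rsvd:14 @ bit 0 → (0x75c29889>>0)&0x3fff = 0x1889

1802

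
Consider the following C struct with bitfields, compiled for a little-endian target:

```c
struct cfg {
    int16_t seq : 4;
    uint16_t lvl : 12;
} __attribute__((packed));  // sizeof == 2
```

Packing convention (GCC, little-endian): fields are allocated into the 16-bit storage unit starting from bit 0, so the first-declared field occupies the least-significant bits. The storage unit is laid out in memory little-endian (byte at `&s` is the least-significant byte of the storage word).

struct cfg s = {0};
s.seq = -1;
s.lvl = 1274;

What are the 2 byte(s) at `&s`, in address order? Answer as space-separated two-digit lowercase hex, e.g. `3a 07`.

[0+:4] seq=-1 & 0xf = 0xf; word=0x000f
[4+:12] lvl=1274 & 0xfff = 0x4fa; word=0x4faf
word = 0x4faf → little-endian bytes:
  [0]=0xaf  [1]=0x4f

af 4f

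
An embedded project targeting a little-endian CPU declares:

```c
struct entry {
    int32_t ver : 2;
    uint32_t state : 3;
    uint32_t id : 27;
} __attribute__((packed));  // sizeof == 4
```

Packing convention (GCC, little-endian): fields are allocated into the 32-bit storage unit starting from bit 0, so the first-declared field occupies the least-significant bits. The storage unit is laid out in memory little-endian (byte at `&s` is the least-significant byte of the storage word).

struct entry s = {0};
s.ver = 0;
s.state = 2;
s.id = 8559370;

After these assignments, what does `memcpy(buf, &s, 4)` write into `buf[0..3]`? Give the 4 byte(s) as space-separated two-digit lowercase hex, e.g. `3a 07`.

48 61 53 10

ver (2b) val=0 bits=0x0 at bit 0: 0x00000000
state (3b) val=2 bits=0x2 at bit 2: 0x00000008
id (27b) val=8559370 bits=0x829b0a at bit 5: 0x10536148
word = 0x10536148 → little-endian bytes:
  [0]=0x48  [1]=0x61  [2]=0x53  [3]=0x10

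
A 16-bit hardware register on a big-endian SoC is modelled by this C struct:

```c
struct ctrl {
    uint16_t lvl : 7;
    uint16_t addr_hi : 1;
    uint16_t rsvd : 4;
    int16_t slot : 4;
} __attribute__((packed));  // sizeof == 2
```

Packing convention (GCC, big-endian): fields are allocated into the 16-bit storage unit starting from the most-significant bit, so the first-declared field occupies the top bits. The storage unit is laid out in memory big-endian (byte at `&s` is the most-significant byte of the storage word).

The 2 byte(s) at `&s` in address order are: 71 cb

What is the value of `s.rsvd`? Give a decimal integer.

12

[0]=0x71 [1]=0xcb (big-endian) → word 0x71cb
lvl [9+:7] = (word>>9) & 0x7f = 56
addr_hi [8+:1] = (word>>8) & 0x1 = 1
rsvd [4+:4] = (word>>4) & 0xf = 12  ←
slot [0+:4] = (word>>0) & 0xf = 11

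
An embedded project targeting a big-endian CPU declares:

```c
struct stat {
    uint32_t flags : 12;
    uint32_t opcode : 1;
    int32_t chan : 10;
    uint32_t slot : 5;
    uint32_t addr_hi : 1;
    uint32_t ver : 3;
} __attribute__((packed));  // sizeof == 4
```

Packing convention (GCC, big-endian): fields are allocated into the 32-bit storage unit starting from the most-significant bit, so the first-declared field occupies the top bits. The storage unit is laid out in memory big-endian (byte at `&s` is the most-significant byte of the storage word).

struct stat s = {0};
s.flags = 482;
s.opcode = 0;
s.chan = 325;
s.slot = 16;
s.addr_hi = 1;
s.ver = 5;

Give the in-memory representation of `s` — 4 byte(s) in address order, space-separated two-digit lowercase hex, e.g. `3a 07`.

1e 22 8b 0d

flags:12 = 482 → 0x1e2 << 20 → word 0x1e200000
opcode:1 = 0 → 0x0 << 19 → word 0x1e200000
chan:10 = 325 → 0x145 << 9 → word 0x1e228a00
slot:5 = 16 → 0x10 << 4 → word 0x1e228b00
addr_hi:1 = 1 → 0x1 << 3 → word 0x1e228b08
ver:3 = 5 → 0x5 << 0 → word 0x1e228b0d
word = 0x1e228b0d → big-endian bytes:
  [0]=0x1e  [1]=0x22  [2]=0x8b  [3]=0x0d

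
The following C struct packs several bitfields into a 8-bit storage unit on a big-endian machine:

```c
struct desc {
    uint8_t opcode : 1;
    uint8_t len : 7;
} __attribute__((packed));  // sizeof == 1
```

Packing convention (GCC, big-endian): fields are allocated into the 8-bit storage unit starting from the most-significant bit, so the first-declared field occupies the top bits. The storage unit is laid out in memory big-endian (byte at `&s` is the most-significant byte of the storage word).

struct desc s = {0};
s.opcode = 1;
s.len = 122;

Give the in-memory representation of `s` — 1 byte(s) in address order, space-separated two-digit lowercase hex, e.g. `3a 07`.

fa

opcode:1 = 1 → 0x1 << 7 → word 0x80
len:7 = 122 → 0x7a << 0 → word 0xfa
word = 0xfa → big-endian bytes:
  [0]=0xfa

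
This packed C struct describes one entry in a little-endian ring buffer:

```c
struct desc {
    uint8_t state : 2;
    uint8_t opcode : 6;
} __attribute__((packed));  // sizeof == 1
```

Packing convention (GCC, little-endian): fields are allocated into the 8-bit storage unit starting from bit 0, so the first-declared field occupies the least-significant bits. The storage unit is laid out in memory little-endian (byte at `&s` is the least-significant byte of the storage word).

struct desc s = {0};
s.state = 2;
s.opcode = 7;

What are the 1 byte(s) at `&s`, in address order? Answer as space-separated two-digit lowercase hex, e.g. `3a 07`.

1e

state (2b) val=2 bits=0x2 at bit 0: 0x02
opcode (6b) val=7 bits=0x7 at bit 2: 0x1e
word = 0x1e → little-endian bytes:
  [0]=0x1e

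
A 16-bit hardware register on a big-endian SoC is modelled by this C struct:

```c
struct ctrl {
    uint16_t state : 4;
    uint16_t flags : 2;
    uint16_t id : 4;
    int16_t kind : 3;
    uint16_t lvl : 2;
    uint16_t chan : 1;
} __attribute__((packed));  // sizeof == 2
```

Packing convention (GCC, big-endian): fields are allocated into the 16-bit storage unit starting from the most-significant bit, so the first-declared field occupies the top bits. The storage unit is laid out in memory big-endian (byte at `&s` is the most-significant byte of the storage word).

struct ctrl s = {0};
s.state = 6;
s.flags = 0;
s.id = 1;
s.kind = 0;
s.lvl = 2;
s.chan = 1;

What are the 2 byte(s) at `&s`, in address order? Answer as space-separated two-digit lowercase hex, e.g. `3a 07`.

[12+:4] state=6 & 0xf = 0x6; word=0x6000
[10+:2] flags=0 & 0x3 = 0x0; word=0x6000
[6+:4] id=1 & 0xf = 0x1; word=0x6040
[3+:3] kind=0 & 0x7 = 0x0; word=0x6040
[1+:2] lvl=2 & 0x3 = 0x2; word=0x6044
[0+:1] chan=1 & 0x1 = 0x1; word=0x6045
word = 0x6045 → big-endian bytes:
  [0]=0x60  [1]=0x45

60 45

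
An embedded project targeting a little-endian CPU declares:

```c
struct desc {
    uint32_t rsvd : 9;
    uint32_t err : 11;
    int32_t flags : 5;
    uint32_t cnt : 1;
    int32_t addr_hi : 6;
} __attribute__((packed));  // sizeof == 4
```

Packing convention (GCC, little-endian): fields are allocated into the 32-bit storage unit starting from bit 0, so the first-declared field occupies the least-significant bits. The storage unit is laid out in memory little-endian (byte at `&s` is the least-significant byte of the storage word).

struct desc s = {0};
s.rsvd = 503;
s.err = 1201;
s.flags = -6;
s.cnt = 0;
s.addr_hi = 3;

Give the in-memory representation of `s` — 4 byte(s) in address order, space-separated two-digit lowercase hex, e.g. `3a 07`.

rsvd (9b) val=503 bits=0x1f7 at bit 0: 0x000001f7
err (11b) val=1201 bits=0x4b1 at bit 9: 0x000963f7
flags (5b) val=-6 bits=0x1a at bit 20: 0x01a963f7
cnt (1b) val=0 bits=0x0 at bit 25: 0x01a963f7
addr_hi (6b) val=3 bits=0x3 at bit 26: 0x0da963f7
word = 0x0da963f7 → little-endian bytes:
  [0]=0xf7  [1]=0x63  [2]=0xa9  [3]=0x0d

f7 63 a9 0d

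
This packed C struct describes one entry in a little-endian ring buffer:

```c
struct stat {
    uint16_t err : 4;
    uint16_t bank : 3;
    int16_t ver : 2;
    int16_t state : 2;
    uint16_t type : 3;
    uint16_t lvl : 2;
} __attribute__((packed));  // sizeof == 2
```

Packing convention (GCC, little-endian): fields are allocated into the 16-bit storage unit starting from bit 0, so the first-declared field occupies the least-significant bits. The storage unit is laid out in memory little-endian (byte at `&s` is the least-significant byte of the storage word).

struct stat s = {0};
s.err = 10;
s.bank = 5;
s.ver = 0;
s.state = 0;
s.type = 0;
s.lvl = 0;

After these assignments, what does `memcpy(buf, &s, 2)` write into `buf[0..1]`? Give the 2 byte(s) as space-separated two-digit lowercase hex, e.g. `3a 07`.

err:4 = 10 → 0xa << 0 → word 0x000a
bank:3 = 5 → 0x5 << 4 → word 0x005a
ver:2 = 0 → 0x0 << 7 → word 0x005a
state:2 = 0 → 0x0 << 9 → word 0x005a
type:3 = 0 → 0x0 << 11 → word 0x005a
lvl:2 = 0 → 0x0 << 14 → word 0x005a
word = 0x005a → little-endian bytes:
  [0]=0x5a  [1]=0x00

5a 00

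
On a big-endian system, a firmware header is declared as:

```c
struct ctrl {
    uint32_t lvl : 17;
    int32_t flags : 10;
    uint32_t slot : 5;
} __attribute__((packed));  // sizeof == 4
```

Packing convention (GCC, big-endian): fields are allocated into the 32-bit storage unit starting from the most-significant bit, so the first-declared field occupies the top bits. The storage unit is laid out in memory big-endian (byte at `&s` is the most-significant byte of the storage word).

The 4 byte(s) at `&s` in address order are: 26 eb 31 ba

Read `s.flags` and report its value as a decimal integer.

[0]=0x26 [1]=0xeb [2]=0x31 [3]=0xba (big-endian) → word 0x26eb31ba
lvl:17 @ bit 15 → (0x26eb31ba>>15)&0x1ffff = 0x4dd6
flags:10 @ bit 5 → (0x26eb31ba>>5)&0x3ff = 0x18d  ←
slot:5 @ bit 0 → (0x26eb31ba>>0)&0x1f = 0x1a
flags signed 10b, MSB=0: value = 397

397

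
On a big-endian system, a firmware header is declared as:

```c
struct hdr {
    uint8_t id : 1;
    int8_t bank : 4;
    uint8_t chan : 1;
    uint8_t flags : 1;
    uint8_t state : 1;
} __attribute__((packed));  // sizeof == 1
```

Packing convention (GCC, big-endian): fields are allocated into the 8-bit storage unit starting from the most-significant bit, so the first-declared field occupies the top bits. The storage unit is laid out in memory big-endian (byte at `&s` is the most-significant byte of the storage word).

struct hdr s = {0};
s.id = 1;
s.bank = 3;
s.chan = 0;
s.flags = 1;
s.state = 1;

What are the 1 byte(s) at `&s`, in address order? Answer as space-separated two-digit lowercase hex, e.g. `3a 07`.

id:1 = 1 → 0x1 << 7 → word 0x80
bank:4 = 3 → 0x3 << 3 → word 0x98
chan:1 = 0 → 0x0 << 2 → word 0x98
flags:1 = 1 → 0x1 << 1 → word 0x9a
state:1 = 1 → 0x1 << 0 → word 0x9b
word = 0x9b → big-endian bytes:
  [0]=0x9b

9b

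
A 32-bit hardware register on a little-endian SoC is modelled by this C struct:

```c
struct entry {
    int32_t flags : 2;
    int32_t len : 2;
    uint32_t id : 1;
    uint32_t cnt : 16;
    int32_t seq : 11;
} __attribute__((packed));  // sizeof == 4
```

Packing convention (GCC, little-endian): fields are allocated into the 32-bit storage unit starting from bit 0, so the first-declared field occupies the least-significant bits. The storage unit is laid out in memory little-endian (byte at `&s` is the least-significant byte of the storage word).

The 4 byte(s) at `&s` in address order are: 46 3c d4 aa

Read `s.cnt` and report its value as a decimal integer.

[0]=0x46 [1]=0x3c [2]=0xd4 [3]=0xaa (little-endian) → word 0xaad43c46
flags [0+:2] = (word>>0) & 0x3 = 2
len [2+:2] = (word>>2) & 0x3 = 1
id [4+:1] = (word>>4) & 0x1 = 0
cnt [5+:16] = (word>>5) & 0xffff = 41442  ←
seq [21+:11] = (word>>21) & 0x7ff = 1366

41442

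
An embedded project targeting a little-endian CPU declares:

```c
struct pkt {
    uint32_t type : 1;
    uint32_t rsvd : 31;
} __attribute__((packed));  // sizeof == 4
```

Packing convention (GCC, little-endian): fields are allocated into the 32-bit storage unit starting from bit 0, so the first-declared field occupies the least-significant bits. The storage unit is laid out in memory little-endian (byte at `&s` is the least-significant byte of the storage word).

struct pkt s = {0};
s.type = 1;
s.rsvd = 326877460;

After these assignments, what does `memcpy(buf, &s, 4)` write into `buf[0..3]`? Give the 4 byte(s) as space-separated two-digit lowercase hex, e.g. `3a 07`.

29 82 f7 26

type (1b) val=1 bits=0x1 at bit 0: 0x00000001
rsvd (31b) val=326877460 bits=0x137bc114 at bit 1: 0x26f78229
word = 0x26f78229 → little-endian bytes:
  [0]=0x29  [1]=0x82  [2]=0xf7  [3]=0x26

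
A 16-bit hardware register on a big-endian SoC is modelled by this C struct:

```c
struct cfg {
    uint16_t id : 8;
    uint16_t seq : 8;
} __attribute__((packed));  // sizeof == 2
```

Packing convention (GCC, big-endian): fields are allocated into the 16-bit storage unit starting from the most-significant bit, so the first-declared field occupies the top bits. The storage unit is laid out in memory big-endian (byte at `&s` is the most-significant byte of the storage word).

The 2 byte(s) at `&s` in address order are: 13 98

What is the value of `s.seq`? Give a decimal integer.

[0]=0x13 [1]=0x98 (big-endian) → word 0x1398
id [8+:8] = (word>>8) & 0xff = 19
seq [0+:8] = (word>>0) & 0xff = 152  ←

152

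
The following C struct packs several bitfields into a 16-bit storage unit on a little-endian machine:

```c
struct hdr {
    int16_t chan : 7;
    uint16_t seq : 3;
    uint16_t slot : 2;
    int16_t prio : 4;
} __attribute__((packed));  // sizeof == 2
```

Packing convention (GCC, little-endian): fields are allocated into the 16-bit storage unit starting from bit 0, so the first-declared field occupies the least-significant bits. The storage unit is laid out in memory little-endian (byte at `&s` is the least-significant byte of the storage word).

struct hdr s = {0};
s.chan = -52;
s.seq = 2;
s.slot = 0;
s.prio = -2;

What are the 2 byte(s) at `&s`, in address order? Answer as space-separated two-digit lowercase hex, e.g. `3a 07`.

4c e1

chan (7b) val=-52 bits=0x4c at bit 0: 0x004c
seq (3b) val=2 bits=0x2 at bit 7: 0x014c
slot (2b) val=0 bits=0x0 at bit 10: 0x014c
prio (4b) val=-2 bits=0xe at bit 12: 0xe14c
word = 0xe14c → little-endian bytes:
  [0]=0x4c  [1]=0xe1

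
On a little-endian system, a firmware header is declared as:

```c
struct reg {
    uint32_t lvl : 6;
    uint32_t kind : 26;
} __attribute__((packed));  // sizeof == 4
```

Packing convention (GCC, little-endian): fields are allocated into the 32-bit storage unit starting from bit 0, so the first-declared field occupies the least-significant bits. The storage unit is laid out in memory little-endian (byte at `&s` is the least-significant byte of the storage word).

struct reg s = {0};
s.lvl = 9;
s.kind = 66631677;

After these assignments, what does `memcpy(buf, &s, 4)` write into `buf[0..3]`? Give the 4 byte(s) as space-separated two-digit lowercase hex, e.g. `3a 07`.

lvl (6b) val=9 bits=0x9 at bit 0: 0x00000009
kind (26b) val=66631677 bits=0x3f8b7fd at bit 6: 0xfe2dff49
word = 0xfe2dff49 → little-endian bytes:
  [0]=0x49  [1]=0xff  [2]=0x2d  [3]=0xfe

49 ff 2d fe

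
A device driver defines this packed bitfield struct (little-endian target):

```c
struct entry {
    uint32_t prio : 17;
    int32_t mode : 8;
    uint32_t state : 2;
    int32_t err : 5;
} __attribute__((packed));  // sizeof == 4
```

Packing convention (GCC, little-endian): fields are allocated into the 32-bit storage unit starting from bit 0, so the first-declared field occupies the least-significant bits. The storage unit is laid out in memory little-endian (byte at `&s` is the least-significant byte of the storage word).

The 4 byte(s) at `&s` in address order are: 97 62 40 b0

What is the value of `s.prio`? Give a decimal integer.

25239

[0]=0x97 [1]=0x62 [2]=0x40 [3]=0xb0 (little-endian) → word 0xb0406297
prio:17 @ bit 0 → (0xb0406297>>0)&0x1ffff = 0x6297  ←
mode:8 @ bit 17 → (0xb0406297>>17)&0xff = 0x20
state:2 @ bit 25 → (0xb0406297>>25)&0x3 = 0x0
err:5 @ bit 27 → (0xb0406297>>27)&0x1f = 0x16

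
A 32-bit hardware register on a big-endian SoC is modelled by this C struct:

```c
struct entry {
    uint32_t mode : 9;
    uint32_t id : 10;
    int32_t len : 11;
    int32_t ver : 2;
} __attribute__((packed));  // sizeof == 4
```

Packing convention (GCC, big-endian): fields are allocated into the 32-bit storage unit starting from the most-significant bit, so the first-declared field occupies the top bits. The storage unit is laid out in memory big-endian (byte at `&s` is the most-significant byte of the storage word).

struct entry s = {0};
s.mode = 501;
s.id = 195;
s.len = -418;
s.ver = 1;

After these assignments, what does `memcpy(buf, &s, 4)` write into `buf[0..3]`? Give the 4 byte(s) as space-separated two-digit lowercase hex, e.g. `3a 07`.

mode (9b) val=501 bits=0x1f5 at bit 23: 0xfa800000
id (10b) val=195 bits=0xc3 at bit 13: 0xfa986000
len (11b) val=-418 bits=0x65e at bit 2: 0xfa987978
ver (2b) val=1 bits=0x1 at bit 0: 0xfa987979
word = 0xfa987979 → big-endian bytes:
  [0]=0xfa  [1]=0x98  [2]=0x79  [3]=0x79

fa 98 79 79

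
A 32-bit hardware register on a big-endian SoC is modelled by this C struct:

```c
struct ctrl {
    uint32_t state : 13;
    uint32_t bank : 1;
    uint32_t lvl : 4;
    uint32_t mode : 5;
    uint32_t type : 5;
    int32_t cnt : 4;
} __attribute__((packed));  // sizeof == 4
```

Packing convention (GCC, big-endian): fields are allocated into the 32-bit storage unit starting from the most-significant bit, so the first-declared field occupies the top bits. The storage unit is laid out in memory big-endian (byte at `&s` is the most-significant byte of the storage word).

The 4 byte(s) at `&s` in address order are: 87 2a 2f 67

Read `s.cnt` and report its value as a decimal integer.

7

[0]=0x87 [1]=0x2a [2]=0x2f [3]=0x67 (big-endian) → word 0x872a2f67
state:13 @ bit 19 → (0x872a2f67>>19)&0x1fff = 0x10e5
bank:1 @ bit 18 → (0x872a2f67>>18)&0x1 = 0x0
lvl:4 @ bit 14 → (0x872a2f67>>14)&0xf = 0x8
mode:5 @ bit 9 → (0x872a2f67>>9)&0x1f = 0x17
type:5 @ bit 4 → (0x872a2f67>>4)&0x1f = 0x16
cnt:4 @ bit 0 → (0x872a2f67>>0)&0xf = 0x7  ←
cnt signed 4b, MSB=0: value = 7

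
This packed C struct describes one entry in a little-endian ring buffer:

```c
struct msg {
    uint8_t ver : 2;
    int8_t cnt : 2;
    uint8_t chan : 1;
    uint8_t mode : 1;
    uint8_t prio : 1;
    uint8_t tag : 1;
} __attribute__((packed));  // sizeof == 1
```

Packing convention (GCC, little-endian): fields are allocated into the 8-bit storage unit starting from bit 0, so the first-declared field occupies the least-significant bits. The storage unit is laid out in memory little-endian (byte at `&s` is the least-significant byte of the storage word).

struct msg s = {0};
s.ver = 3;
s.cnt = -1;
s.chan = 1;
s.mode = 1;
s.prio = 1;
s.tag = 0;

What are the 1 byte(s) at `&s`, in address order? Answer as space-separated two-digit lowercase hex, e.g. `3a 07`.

7f

[0+:2] ver=3 & 0x3 = 0x3; word=0x03
[2+:2] cnt=-1 & 0x3 = 0x3; word=0x0f
[4+:1] chan=1 & 0x1 = 0x1; word=0x1f
[5+:1] mode=1 & 0x1 = 0x1; word=0x3f
[6+:1] prio=1 & 0x1 = 0x1; word=0x7f
[7+:1] tag=0 & 0x1 = 0x0; word=0x7f
word = 0x7f → little-endian bytes:
  [0]=0x7f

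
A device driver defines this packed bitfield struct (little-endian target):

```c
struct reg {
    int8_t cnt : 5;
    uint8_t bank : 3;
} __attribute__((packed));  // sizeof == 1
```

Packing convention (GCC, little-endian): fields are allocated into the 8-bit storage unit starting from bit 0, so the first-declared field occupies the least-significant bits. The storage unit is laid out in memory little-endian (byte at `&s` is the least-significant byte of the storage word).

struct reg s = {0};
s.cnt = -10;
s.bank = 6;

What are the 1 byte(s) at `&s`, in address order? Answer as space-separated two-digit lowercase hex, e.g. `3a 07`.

d6

[0+:5] cnt=-10 & 0x1f = 0x16; word=0x16
[5+:3] bank=6 & 0x7 = 0x6; word=0xd6
word = 0xd6 → little-endian bytes:
  [0]=0xd6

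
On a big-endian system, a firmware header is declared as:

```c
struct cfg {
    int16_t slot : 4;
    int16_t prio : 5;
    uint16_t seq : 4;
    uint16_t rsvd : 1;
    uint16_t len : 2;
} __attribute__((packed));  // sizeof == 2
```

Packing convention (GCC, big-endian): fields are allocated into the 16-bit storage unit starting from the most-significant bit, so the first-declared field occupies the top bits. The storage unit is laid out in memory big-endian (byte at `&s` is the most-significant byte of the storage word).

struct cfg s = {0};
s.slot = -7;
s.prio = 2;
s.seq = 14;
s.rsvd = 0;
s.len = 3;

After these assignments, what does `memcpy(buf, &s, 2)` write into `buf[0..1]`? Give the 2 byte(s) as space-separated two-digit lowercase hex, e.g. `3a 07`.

91 73

[12+:4] slot=-7 & 0xf = 0x9; word=0x9000
[7+:5] prio=2 & 0x1f = 0x2; word=0x9100
[3+:4] seq=14 & 0xf = 0xe; word=0x9170
[2+:1] rsvd=0 & 0x1 = 0x0; word=0x9170
[0+:2] len=3 & 0x3 = 0x3; word=0x9173
word = 0x9173 → big-endian bytes:
  [0]=0x91  [1]=0x73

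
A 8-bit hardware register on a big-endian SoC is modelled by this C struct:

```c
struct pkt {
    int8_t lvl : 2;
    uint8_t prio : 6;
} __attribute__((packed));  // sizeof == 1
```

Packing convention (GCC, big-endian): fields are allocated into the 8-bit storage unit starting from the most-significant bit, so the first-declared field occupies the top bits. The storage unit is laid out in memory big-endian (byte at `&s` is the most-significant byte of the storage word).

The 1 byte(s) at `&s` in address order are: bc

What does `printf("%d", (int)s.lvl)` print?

-2

[0]=0xbc (big-endian) → word 0xbc
lvl [6+:2] = (word>>6) & 0x3 = 2  ←
prio [0+:6] = (word>>0) & 0x3f = 60
lvl signed 2b, MSB=1: 2 - 4 = -2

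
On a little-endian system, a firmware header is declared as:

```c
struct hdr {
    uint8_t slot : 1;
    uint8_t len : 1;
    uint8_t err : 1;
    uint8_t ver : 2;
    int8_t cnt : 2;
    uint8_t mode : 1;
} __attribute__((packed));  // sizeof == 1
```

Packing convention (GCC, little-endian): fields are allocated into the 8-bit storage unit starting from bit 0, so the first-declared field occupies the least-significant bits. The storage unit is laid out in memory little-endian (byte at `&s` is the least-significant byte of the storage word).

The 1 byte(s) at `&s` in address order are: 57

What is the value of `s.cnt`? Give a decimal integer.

[0]=0x57 (little-endian) → word 0x57
slot [0+:1] = (word>>0) & 0x1 = 1
len [1+:1] = (word>>1) & 0x1 = 1
err [2+:1] = (word>>2) & 0x1 = 1
ver [3+:2] = (word>>3) & 0x3 = 2
cnt [5+:2] = (word>>5) & 0x3 = 2  ←
mode [7+:1] = (word>>7) & 0x1 = 0
cnt signed 2b, MSB=1: 2 - 4 = -2

-2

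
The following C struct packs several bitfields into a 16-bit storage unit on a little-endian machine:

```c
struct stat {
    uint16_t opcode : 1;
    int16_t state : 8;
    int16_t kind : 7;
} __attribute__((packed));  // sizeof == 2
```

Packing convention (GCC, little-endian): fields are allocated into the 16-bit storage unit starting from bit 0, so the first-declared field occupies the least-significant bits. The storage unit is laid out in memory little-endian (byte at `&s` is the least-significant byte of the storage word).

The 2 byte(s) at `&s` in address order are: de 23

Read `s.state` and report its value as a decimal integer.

-17

[0]=0xde [1]=0x23 (little-endian) → word 0x23de
opcode [0+:1] = (word>>0) & 0x1 = 0
state [1+:8] = (word>>1) & 0xff = 239  ←
kind [9+:7] = (word>>9) & 0x7f = 17
state signed 8b, MSB=1: 239 - 256 = -17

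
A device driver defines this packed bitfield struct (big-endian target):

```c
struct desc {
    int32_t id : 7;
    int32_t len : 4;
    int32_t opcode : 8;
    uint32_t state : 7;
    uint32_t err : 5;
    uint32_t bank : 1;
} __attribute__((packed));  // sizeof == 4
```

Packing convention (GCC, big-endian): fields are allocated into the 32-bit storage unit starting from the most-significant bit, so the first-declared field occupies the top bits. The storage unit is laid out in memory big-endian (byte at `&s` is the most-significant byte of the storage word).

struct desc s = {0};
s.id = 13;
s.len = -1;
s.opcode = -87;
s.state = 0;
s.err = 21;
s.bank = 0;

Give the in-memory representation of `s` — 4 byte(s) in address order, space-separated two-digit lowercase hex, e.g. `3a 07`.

id (7b) val=13 bits=0xd at bit 25: 0x1a000000
len (4b) val=-1 bits=0xf at bit 21: 0x1be00000
opcode (8b) val=-87 bits=0xa9 at bit 13: 0x1bf52000
state (7b) val=0 bits=0x0 at bit 6: 0x1bf52000
err (5b) val=21 bits=0x15 at bit 1: 0x1bf5202a
bank (1b) val=0 bits=0x0 at bit 0: 0x1bf5202a
word = 0x1bf5202a → big-endian bytes:
  [0]=0x1b  [1]=0xf5  [2]=0x20  [3]=0x2a

1b f5 20 2a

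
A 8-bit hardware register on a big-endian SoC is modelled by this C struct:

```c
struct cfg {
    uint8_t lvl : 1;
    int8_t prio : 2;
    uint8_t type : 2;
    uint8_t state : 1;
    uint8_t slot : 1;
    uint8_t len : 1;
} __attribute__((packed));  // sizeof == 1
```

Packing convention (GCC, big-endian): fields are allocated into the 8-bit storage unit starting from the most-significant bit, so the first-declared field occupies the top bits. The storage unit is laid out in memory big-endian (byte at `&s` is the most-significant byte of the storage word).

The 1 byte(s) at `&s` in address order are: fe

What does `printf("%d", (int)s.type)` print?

3

[0]=0xfe (big-endian) → word 0xfe
lvl:1 @ bit 7 → (0xfe>>7)&0x1 = 0x1
prio:2 @ bit 5 → (0xfe>>5)&0x3 = 0x3
type:2 @ bit 3 → (0xfe>>3)&0x3 = 0x3  ←
state:1 @ bit 2 → (0xfe>>2)&0x1 = 0x1
slot:1 @ bit 1 → (0xfe>>1)&0x1 = 0x1
len:1 @ bit 0 → (0xfe>>0)&0x1 = 0x0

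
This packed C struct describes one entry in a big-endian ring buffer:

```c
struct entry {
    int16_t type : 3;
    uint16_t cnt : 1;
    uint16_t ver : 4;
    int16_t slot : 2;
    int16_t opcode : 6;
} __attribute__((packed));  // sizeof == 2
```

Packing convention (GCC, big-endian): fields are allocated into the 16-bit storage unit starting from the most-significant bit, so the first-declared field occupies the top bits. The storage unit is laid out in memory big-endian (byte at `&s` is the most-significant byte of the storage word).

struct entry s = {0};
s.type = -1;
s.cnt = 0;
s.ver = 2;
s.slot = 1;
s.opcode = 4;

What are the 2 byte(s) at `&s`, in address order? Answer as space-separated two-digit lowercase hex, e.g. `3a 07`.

type (3b) val=-1 bits=0x7 at bit 13: 0xe000
cnt (1b) val=0 bits=0x0 at bit 12: 0xe000
ver (4b) val=2 bits=0x2 at bit 8: 0xe200
slot (2b) val=1 bits=0x1 at bit 6: 0xe240
opcode (6b) val=4 bits=0x4 at bit 0: 0xe244
word = 0xe244 → big-endian bytes:
  [0]=0xe2  [1]=0x44

e2 44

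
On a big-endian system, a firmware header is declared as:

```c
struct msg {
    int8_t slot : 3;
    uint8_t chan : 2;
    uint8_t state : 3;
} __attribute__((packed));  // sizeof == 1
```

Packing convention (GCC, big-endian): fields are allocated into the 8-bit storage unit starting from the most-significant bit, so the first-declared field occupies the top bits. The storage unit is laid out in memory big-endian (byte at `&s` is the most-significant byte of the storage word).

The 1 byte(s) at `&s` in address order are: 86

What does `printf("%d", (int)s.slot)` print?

-4

[0]=0x86 (big-endian) → word 0x86
slot [5+:3] = (word>>5) & 0x7 = 4  ←
chan [3+:2] = (word>>3) & 0x3 = 0
state [0+:3] = (word>>0) & 0x7 = 6
slot signed 3b, MSB=1: 4 - 8 = -4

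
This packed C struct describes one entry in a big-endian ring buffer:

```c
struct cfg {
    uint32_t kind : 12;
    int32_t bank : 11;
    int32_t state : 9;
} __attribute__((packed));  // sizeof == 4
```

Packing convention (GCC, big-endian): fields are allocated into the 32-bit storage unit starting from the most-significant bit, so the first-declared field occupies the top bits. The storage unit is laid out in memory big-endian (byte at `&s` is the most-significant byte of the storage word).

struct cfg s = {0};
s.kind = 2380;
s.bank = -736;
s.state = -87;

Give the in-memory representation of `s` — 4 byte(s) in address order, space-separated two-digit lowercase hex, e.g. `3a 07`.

kind (12b) val=2380 bits=0x94c at bit 20: 0x94c00000
bank (11b) val=-736 bits=0x520 at bit 9: 0x94ca4000
state (9b) val=-87 bits=0x1a9 at bit 0: 0x94ca41a9
word = 0x94ca41a9 → big-endian bytes:
  [0]=0x94  [1]=0xca  [2]=0x41  [3]=0xa9

94 ca 41 a9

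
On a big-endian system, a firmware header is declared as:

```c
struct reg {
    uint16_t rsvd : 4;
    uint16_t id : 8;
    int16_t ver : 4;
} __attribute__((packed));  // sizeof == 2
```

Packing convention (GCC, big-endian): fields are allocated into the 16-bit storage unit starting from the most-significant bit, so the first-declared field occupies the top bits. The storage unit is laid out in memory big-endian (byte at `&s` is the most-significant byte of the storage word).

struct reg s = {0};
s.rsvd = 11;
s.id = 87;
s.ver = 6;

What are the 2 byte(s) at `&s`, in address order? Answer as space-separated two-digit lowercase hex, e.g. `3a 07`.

b5 76

rsvd (4b) val=11 bits=0xb at bit 12: 0xb000
id (8b) val=87 bits=0x57 at bit 4: 0xb570
ver (4b) val=6 bits=0x6 at bit 0: 0xb576
word = 0xb576 → big-endian bytes:
  [0]=0xb5  [1]=0x76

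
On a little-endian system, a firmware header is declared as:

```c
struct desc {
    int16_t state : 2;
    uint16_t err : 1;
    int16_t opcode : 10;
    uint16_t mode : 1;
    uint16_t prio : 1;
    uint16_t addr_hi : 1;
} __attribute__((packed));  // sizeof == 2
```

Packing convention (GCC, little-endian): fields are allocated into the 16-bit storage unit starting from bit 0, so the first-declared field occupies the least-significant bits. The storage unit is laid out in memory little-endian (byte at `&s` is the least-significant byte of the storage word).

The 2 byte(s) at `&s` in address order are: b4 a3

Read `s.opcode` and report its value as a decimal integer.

118

[0]=0xb4 [1]=0xa3 (little-endian) → word 0xa3b4
state [0+:2] = (word>>0) & 0x3 = 0
err [2+:1] = (word>>2) & 0x1 = 1
opcode [3+:10] = (word>>3) & 0x3ff = 118  ←
mode [13+:1] = (word>>13) & 0x1 = 1
prio [14+:1] = (word>>14) & 0x1 = 0
addr_hi [15+:1] = (word>>15) & 0x1 = 1
opcode signed 10b, MSB=0: value = 118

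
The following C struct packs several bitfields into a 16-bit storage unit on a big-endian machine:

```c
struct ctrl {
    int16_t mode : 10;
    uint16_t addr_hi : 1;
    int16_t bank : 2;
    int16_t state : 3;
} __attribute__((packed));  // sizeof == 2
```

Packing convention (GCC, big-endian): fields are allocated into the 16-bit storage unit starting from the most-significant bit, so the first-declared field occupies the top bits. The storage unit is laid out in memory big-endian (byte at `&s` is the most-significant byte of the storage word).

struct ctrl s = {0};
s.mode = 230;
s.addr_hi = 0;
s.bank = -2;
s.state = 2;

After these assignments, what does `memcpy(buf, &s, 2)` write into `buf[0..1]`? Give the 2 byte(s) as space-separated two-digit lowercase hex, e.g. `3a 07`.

39 92

mode (10b) val=230 bits=0xe6 at bit 6: 0x3980
addr_hi (1b) val=0 bits=0x0 at bit 5: 0x3980
bank (2b) val=-2 bits=0x2 at bit 3: 0x3990
state (3b) val=2 bits=0x2 at bit 0: 0x3992
word = 0x3992 → big-endian bytes:
  [0]=0x39  [1]=0x92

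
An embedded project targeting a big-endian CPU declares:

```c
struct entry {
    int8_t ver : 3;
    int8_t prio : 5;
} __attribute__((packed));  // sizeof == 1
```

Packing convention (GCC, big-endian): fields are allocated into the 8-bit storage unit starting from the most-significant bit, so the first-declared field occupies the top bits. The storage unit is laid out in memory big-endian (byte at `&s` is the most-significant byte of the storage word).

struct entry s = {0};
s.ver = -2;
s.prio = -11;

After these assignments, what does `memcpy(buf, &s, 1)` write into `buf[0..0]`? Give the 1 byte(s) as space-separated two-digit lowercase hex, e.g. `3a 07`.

d5

[5+:3] ver=-2 & 0x7 = 0x6; word=0xc0
[0+:5] prio=-11 & 0x1f = 0x15; word=0xd5
word = 0xd5 → big-endian bytes:
  [0]=0xd5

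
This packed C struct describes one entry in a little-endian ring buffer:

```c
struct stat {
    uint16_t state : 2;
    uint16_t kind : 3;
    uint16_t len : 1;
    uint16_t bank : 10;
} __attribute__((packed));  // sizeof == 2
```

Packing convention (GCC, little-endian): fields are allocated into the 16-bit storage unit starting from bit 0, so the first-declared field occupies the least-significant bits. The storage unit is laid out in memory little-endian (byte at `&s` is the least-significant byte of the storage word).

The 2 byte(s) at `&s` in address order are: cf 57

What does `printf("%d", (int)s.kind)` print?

3

[0]=0xcf [1]=0x57 (little-endian) → word 0x57cf
state:2 @ bit 0 → (0x57cf>>0)&0x3 = 0x3
kind:3 @ bit 2 → (0x57cf>>2)&0x7 = 0x3  ←
len:1 @ bit 5 → (0x57cf>>5)&0x1 = 0x0
bank:10 @ bit 6 → (0x57cf>>6)&0x3ff = 0x15f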